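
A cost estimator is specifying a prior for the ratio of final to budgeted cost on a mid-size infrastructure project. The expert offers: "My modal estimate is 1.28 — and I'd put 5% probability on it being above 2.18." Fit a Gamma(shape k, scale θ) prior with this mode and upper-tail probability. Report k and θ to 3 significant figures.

k ≈ 10.8, θ ≈ 0.13

Gamma(k,θ) with k>1 has mode (k−1)θ, so θ = 1.28/(k−1).
Need P(X < 2.18) = 0.95 with θ tied to k this way. Start at k = 2, θ = 1.28: P(X<2.18) ≈ 0.508.
Too low — raise k to concentrate. Iterating converges to k ≈ 10.8.
Then θ = 1.28/(10.8−1) ≈ 0.13.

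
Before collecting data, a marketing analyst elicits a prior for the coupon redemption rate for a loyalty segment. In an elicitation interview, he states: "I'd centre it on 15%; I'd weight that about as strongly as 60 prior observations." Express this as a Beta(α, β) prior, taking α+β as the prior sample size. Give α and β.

α = 9, β = 51

Under the effective-sample-size interpretation, Beta(α, β) has prior mean α/(α+β) and prior sample size α+β.
So α+β = 60 and α/(α+β) = 0.15, giving α = 0.15·60 = 9 and β = 60 − 9 = 51.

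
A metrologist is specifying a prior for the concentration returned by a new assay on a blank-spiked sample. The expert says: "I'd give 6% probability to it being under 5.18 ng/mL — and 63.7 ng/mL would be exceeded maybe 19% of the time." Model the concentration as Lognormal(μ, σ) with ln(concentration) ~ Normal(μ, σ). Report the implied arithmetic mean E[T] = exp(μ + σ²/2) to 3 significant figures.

If T ~ Lognormal(μ,σ) then ln T ~ Normal(μ,σ), so the p-quantile of ln T is μ + z_p·σ.
ln(5.18) = 1.645 and ln(63.7) = 4.154; z_{0.06} = -1.555, z_{0.81} = 0.8779.
σ = (4.154 − 1.645)/(0.8779 − (-1.555)) = 1.032.
μ = 1.645 − (-1.555)·1.032 = 3.249.
E[T] = exp(μ + σ²/2) = exp(3.249 + 0.5320) = 43.8 ng/mL.

E[T] ≈ 43.8 ng/mL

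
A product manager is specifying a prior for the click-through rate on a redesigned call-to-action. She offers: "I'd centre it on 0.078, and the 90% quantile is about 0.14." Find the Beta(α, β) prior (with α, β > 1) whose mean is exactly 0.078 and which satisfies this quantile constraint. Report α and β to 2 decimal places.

With mean 0.078 fixed, write α = 0.078s, β = 0.922s where s = α+β.
Need P(θ < 0.14) = 0.9 under Beta(0.078s, 0.922s). Normal approximation: (q−m)/√(m(1−m)/s) ≈ z_{0.9} = 1.28, so s ≈ 0.078·0.922·(1.28)²/(0.14−0.078)² = 30.7.
At s = 30.7: P(θ<0.14) ≈ 0.893. Adjusting to match 0.9 gives s ≈ 33.55.
So α = 0.078·33.55 ≈ 2.62, β = 0.922·33.55 ≈ 30.93.

α ≈ 2.62, β ≈ 30.93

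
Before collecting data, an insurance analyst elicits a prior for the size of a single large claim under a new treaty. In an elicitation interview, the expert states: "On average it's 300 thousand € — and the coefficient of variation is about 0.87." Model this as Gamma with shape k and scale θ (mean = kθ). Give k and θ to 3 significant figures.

For Gamma(k, scale θ): mean = kθ, variance = kθ², so CV = 1/√k.
CV = 0.87, hence k = 1/CV² = 1.32.
Then θ = mean/k = 300/1.32 = 227.

k ≈ 1.32, θ ≈ 227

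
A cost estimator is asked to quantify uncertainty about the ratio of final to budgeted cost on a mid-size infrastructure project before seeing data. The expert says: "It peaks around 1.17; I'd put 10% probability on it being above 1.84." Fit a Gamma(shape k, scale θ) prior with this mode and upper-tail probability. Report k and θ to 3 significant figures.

k ≈ 10.1, θ ≈ 0.128

Gamma(k,θ) with k>1 has mode (k−1)θ, so θ = 1.17/(k−1).
Need P(X < 1.84) = 0.9 with θ tied to k this way. Start at k = 2, θ = 1.17: P(X<1.84) ≈ 0.466.
Too low — raise k to concentrate. Iterating converges to k ≈ 10.1.
Then θ = 1.17/(10.1−1) ≈ 0.128.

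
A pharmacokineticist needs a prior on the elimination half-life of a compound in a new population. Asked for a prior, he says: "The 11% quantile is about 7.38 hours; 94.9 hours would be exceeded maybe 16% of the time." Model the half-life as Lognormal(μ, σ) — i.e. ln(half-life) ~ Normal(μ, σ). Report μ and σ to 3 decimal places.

μ ≈ 3.409, σ ≈ 1.150

If T ~ Lognormal(μ,σ) then ln T ~ Normal(μ,σ), so the p-quantile of ln T is μ + z_p·σ.
ln(7.38) = 1.999 and ln(94.9) = 4.553; z_{0.11} = -1.227, z_{0.84} = 0.9945.
σ = (4.553 − 1.999)/(0.9945 − (-1.227)) = 1.150.
μ = 1.999 − (-1.227)·1.150 = 3.409.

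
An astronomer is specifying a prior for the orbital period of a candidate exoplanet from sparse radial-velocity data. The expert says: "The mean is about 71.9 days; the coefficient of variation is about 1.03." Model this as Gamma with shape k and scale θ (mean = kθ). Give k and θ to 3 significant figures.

For Gamma(k, scale θ): mean = kθ, variance = kθ², so CV = 1/√k.
CV = 1.03, hence k = 1/CV² = 0.943.
Then θ = mean/k = 71.9/0.943 = 76.3.

k ≈ 0.943, θ ≈ 76.3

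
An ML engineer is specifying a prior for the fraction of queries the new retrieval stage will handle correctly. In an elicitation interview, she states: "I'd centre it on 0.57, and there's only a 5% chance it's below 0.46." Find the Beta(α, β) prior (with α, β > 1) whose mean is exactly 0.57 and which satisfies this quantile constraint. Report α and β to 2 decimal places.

α ≈ 31.57, β ≈ 23.82

With mean 0.57 fixed, write α = 0.57s, β = 0.43s where s = α+β.
Need P(θ < 0.46) = 0.05 under Beta(0.57s, 0.43s). Normal approximation: (q−m)/√(m(1−m)/s) ≈ z_{0.05} = -1.64, so s ≈ 0.57·0.43·(-1.64)²/(0.46−0.57)² = 54.8.
At s = 54.8: P(θ<0.46) ≈ 0.051. Adjusting to match 0.05 gives s ≈ 55.39.
So α = 0.57·55.39 ≈ 31.57, β = 0.43·55.39 ≈ 23.82.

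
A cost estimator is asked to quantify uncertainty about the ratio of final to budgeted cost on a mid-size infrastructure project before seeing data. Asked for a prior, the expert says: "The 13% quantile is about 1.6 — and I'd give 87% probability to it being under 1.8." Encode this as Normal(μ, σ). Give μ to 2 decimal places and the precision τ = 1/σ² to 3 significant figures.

μ = 1.70, τ = 127

For Normal(μ,σ), the p-quantile is μ + z_p·σ. Here z_{0.13} = -1.126, z_{0.87} = 1.126.
So 1.6 = μ − 1.126σ and 1.8 = μ + 1.126σ.
Subtracting: σ = (1.8 − 1.6)/(1.126 − (-1.126)) = 0.09.
Then μ = 1.6 − (-1.126)·0.09 = 1.70.
Precision τ = 1/σ² = 1/0.08878² = 127.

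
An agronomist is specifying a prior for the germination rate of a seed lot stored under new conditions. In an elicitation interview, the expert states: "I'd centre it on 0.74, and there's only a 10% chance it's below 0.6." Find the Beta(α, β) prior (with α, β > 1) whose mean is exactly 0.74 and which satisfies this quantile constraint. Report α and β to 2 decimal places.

With mean 0.74 fixed, write α = 0.74s, β = 0.26s where s = α+β.
Need P(θ < 0.6) = 0.1 under Beta(0.74s, 0.26s). Normal approximation: (q−m)/√(m(1−m)/s) ≈ z_{0.1} = -1.28, so s ≈ 0.74·0.26·(-1.28)²/(0.6−0.74)² = 16.1.
At s = 16.1: P(θ<0.6) ≈ 0.105. Adjusting to match 0.1 gives s ≈ 17.02.
So α = 0.74·17.02 ≈ 12.59, β = 0.26·17.02 ≈ 4.42.

α ≈ 12.59, β ≈ 4.42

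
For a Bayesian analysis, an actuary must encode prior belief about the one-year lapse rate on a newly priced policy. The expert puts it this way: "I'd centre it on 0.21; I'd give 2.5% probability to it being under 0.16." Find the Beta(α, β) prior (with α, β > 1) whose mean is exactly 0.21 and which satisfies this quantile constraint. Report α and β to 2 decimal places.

α ≈ 48.40, β ≈ 182.07

With mean 0.21 fixed, write α = 0.21s, β = 0.79s where s = α+β.
Need P(θ < 0.16) = 0.025 under Beta(0.21s, 0.79s). Normal approximation: (q−m)/√(m(1−m)/s) ≈ z_{0.025} = -1.96, so s ≈ 0.21·0.79·(-1.96)²/(0.16−0.21)² = 254.9.
At s = 254.9: P(θ<0.16) ≈ 0.019. Adjusting to match 0.025 gives s ≈ 230.47.
So α = 0.21·230.47 ≈ 48.40, β = 0.79·230.47 ≈ 182.07.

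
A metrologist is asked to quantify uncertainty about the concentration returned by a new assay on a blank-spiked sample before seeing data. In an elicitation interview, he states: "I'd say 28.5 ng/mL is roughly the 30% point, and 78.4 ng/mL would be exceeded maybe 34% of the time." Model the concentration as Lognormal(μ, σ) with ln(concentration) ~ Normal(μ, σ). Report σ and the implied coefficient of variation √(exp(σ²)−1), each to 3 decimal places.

If T ~ Lognormal(μ,σ) then ln T ~ Normal(μ,σ), so the p-quantile of ln T is μ + z_p·σ.
ln(28.5) = 3.35 and ln(78.4) = 4.362; z_{0.3} = -0.5244, z_{0.66} = 0.4125.
σ = (4.362 − 3.35)/(0.4125 − (-0.5244)) = 1.080.
μ = 3.35 − (-0.5244)·1.080 = 3.916.
CV = √(exp(σ²)−1) = √(exp(1.1666)−1) = 1.487.

σ ≈ 1.080, CV ≈ 1.487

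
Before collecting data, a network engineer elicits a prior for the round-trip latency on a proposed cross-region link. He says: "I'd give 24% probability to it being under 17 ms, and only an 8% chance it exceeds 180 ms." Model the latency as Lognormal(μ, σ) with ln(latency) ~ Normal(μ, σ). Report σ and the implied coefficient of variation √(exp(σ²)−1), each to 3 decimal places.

σ ≈ 1.118, CV ≈ 1.577

If T ~ Lognormal(μ,σ) then ln T ~ Normal(μ,σ), so the p-quantile of ln T is μ + z_p·σ.
ln(17) = 2.833 and ln(180) = 5.193; z_{0.24} = -0.7063, z_{0.92} = 1.405.
σ = (5.193 − 2.833)/(1.405 − (-0.7063)) = 1.118.
μ = 2.833 − (-0.7063)·1.118 = 3.623.
CV = √(exp(σ²)−1) = √(exp(1.2491)−1) = 1.577.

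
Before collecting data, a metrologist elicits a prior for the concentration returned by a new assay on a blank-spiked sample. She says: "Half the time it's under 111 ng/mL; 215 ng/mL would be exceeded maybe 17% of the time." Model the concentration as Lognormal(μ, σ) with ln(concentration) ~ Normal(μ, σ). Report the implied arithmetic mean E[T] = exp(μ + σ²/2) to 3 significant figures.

E[T] ≈ 141 ng/mL

If T ~ Lognormal(μ,σ) then ln T ~ Normal(μ,σ), so the p-quantile of ln T is μ + z_p·σ.
ln(111) = 4.71 and ln(215) = 5.371; z_{0.5} = 0, z_{0.83} = 0.9542.
σ = (5.371 − 4.71)/(0.9542 − (0)) = 0.693.
μ = 4.71 − (0)·0.693 = 4.710.
E[T] = exp(μ + σ²/2) = exp(4.710 + 0.2400) = 141 ng/mL.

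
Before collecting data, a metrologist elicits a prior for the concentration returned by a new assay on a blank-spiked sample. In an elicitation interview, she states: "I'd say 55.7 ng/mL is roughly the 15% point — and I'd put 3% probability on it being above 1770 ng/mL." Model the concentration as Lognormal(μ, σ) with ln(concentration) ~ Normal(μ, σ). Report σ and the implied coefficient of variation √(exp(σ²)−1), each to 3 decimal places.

If T ~ Lognormal(μ,σ) then ln T ~ Normal(μ,σ), so the p-quantile of ln T is μ + z_p·σ.
ln(55.7) = 4.02 and ln(1770) = 7.479; z_{0.15} = -1.036, z_{0.97} = 1.881.
σ = (7.479 − 4.02)/(1.881 − (-1.036)) = 1.186.
μ = 4.02 − (-1.036)·1.186 = 5.249.
CV = √(exp(σ²)−1) = √(exp(1.4057)−1) = 1.755.

σ ≈ 1.186, CV ≈ 1.755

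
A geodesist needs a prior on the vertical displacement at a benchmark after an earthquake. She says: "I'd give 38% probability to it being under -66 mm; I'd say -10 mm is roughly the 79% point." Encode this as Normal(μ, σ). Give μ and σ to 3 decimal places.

μ = -50.615, σ = 50.364

For Normal(μ,σ), the p-quantile is μ + z_p·σ. Here z_{0.38} = -0.3055, z_{0.79} = 0.8064.
So -66 = μ − 0.3055σ and -10 = μ + 0.8064σ.
Subtracting: σ = (-10 − -66)/(0.8064 − (-0.3055)) = 50.364.
Then μ = -66 − (-0.3055)·50.364 = -50.615.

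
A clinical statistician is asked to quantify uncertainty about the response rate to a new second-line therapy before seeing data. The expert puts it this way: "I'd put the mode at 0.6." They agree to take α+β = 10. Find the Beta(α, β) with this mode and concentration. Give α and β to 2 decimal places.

For α,β > 1 the Beta mode is (α−1)/(α+β−2). With α+β = 10, the mode is (α−1)/8.
Set (α−1)/8 = 0.6 → α = 1 + 0.6·8 = 5.80.
β = 10 − α = 4.20.

α = 5.80, β = 4.20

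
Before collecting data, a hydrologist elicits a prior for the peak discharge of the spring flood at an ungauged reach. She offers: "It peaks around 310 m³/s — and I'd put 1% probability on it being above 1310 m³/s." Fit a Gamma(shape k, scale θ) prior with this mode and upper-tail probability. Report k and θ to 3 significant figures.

k ≈ 2.98, θ ≈ 156

Gamma(k,θ) with k>1 has mode (k−1)θ, so θ = 310/(k−1).
Need P(X < 1310) = 0.99 with θ tied to k this way. Start at k = 2, θ = 310: P(X<1310) ≈ 0.924.
Too low — raise k to concentrate. Iterating converges to k ≈ 2.98.
Then θ = 310/(2.98−1) ≈ 156.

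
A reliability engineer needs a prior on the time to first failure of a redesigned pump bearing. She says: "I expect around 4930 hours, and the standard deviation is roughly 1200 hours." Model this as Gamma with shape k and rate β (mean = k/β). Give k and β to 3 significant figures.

k ≈ 16.9, β ≈ 0.00342

For Gamma(k, rate β): mean = k/β, variance = k/β², so CV = 1/√k.
CV = SD/mean = 1200/4930 = 0.2434, hence k = 1/CV² = 16.9.
Then β = k/mean = 16.9/4930 = 0.00342.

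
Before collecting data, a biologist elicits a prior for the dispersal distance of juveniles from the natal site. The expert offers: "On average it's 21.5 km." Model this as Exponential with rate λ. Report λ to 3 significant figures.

Exponential mean = 1/λ, so λ = 1/21.5 = 0.0465.

λ ≈ 0.0465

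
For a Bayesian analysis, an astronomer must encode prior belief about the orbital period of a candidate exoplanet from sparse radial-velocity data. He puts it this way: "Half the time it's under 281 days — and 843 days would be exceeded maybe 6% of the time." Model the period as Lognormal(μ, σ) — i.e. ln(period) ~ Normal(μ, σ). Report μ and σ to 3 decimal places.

If T ~ Lognormal(μ,σ) then ln T ~ Normal(μ,σ), so the p-quantile of ln T is μ + z_p·σ.
ln(281) = 5.638 and ln(843) = 6.737; z_{0.5} = 0, z_{0.94} = 1.555.
σ = (6.737 − 5.638)/(1.555 − (0)) = 0.707.
μ = 5.638 − (0)·0.707 = 5.638.

μ ≈ 5.638, σ ≈ 0.707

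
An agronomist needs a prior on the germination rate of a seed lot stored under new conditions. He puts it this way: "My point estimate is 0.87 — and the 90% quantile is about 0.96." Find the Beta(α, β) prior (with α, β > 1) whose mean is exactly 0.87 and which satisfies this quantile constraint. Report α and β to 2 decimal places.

α ≈ 14.37, β ≈ 2.15

With mean 0.87 fixed, write α = 0.87s, β = 0.13s where s = α+β.
Need P(θ < 0.96) = 0.9 under Beta(0.87s, 0.13s). Normal approximation: (q−m)/√(m(1−m)/s) ≈ z_{0.9} = 1.28, so s ≈ 0.87·0.13·(1.28)²/(0.96−0.87)² = 22.9.
At s = 22.9: P(θ<0.96) ≈ 0.943. Adjusting to match 0.9 gives s ≈ 16.52.
So α = 0.87·16.52 ≈ 14.37, β = 0.13·16.52 ≈ 2.15.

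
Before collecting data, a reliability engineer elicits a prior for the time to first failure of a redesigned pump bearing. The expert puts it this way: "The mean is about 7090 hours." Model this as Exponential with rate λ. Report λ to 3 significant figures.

λ ≈ 0.000141

Exponential mean = 1/λ, so λ = 1/7090.0 = 0.000141.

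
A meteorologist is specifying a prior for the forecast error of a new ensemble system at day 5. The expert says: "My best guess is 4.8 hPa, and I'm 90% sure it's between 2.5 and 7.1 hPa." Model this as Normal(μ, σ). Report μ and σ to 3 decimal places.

μ = 4.800, σ = 1.398

A symmetric 90% interval runs μ ± z·σ with z = 1.645.
Half-width = 2.3, so σ = 2.3/1.645 = 1.398.
μ is the stated best guess, 4.800.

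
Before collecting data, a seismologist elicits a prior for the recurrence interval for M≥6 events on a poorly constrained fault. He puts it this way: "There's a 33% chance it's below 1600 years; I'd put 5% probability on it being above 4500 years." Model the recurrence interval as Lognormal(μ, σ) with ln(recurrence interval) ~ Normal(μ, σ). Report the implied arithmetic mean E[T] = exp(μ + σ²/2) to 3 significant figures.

If T ~ Lognormal(μ,σ) then ln T ~ Normal(μ,σ), so the p-quantile of ln T is μ + z_p·σ.
ln(1600) = 7.378 and ln(4500) = 8.412; z_{0.33} = -0.4399, z_{0.95} = 1.645.
σ = (8.412 − 7.378)/(1.645 − (-0.4399)) = 0.496.
μ = 7.378 − (-0.4399)·0.496 = 7.596.
E[T] = exp(μ + σ²/2) = exp(7.596 + 0.1230) = 2250 years.

E[T] ≈ 2250 years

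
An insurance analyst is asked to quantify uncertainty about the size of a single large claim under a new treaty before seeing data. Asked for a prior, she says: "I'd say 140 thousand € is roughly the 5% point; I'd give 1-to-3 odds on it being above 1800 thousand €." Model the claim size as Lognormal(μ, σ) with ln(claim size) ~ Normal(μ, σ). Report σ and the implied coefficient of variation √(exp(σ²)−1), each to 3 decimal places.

If T ~ Lognormal(μ,σ) then ln T ~ Normal(μ,σ), so the p-quantile of ln T is μ + z_p·σ.
ln(140) = 4.942 and ln(1800) = 7.496; z_{0.05} = -1.645, z_{0.75} = 0.6745.
σ = (7.496 − 4.942)/(0.6745 − (-1.645)) = 1.101.
μ = 4.942 − (-1.645)·1.101 = 6.753.
CV = √(exp(σ²)−1) = √(exp(1.2125)−1) = 1.537.

σ ≈ 1.101, CV ≈ 1.537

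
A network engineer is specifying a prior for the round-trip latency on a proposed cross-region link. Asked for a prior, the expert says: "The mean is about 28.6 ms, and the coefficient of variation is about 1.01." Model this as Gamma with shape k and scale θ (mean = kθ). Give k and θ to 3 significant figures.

For Gamma(k, scale θ): mean = kθ, variance = kθ², so CV = 1/√k.
CV = 1.01, hence k = 1/CV² = 0.98.
Then θ = mean/k = 28.6/0.98 = 29.2.

k ≈ 0.98, θ ≈ 29.2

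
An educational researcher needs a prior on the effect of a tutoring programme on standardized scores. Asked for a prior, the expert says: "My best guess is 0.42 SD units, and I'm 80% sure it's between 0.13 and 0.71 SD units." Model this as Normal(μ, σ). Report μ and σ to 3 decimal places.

A symmetric 80% interval runs μ ± z·σ with z = 1.282.
Half-width = 0.29, so σ = 0.29/1.282 = 0.226.
μ is the stated best guess, 0.420.

μ = 0.420, σ = 0.226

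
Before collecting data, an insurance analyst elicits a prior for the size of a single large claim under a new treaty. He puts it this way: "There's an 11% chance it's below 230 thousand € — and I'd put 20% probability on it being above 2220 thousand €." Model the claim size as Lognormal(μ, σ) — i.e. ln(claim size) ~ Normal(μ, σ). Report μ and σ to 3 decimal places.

μ ≈ 6.783, σ ≈ 1.096

If T ~ Lognormal(μ,σ) then ln T ~ Normal(μ,σ), so the p-quantile of ln T is μ + z_p·σ.
ln(230) = 5.438 and ln(2220) = 7.705; z_{0.11} = -1.227, z_{0.8} = 0.8416.
σ = (7.705 − 5.438)/(0.8416 − (-1.227)) = 1.096.
μ = 5.438 − (-1.227)·1.096 = 6.783.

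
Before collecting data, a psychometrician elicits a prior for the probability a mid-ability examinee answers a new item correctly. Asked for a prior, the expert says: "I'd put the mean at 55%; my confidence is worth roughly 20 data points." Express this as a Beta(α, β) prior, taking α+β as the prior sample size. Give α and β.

α = 11, β = 9

Under the effective-sample-size interpretation, Beta(α, β) has prior mean α/(α+β) and prior sample size α+β.
So α+β = 20 and α/(α+β) = 0.55, giving α = 0.55·20 = 11 and β = 20 − 11 = 9.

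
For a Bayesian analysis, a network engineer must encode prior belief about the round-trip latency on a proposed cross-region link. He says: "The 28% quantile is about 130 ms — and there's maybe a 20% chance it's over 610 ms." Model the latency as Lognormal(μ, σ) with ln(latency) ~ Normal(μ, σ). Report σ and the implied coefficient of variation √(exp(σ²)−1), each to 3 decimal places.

If T ~ Lognormal(μ,σ) then ln T ~ Normal(μ,σ), so the p-quantile of ln T is μ + z_p·σ.
ln(130) = 4.868 and ln(610) = 6.413; z_{0.28} = -0.5828, z_{0.8} = 0.8416.
σ = (6.413 − 4.868)/(0.8416 − (-0.5828)) = 1.085.
μ = 4.868 − (-0.5828)·1.085 = 5.500.
CV = √(exp(σ²)−1) = √(exp(1.1778)−1) = 1.499.

σ ≈ 1.085, CV ≈ 1.499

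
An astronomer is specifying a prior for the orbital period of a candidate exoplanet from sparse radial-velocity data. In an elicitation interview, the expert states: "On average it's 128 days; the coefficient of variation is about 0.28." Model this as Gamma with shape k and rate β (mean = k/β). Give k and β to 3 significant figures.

For Gamma(k, rate β): mean = k/β, variance = k/β², so CV = 1/√k.
CV = 0.28, hence k = 1/CV² = 12.8.
Then β = k/mean = 12.8/128 = 0.0996.

k ≈ 12.8, β ≈ 0.0996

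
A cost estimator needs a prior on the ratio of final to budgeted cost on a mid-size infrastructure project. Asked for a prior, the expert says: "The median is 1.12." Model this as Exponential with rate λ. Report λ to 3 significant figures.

Exponential median = ln 2 / λ, so λ = ln 2 / 1.12 = 0.619.

λ ≈ 0.619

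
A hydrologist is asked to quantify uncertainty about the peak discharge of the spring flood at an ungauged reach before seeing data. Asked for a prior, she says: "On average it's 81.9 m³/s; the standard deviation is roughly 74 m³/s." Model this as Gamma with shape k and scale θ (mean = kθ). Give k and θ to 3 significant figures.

For Gamma(k, scale θ): mean = kθ, variance = kθ², so CV = 1/√k.
CV = SD/mean = 74/81.9 = 0.9035, hence k = 1/CV² = 1.22.
Then θ = mean/k = 81.9/1.22 = 66.9.

k ≈ 1.22, θ ≈ 66.9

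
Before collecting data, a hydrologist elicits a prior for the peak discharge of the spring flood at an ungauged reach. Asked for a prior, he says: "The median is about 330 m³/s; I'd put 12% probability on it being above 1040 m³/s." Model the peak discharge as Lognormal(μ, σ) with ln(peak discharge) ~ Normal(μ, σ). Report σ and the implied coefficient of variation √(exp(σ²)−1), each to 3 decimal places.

If T ~ Lognormal(μ,σ) then ln T ~ Normal(μ,σ), so the p-quantile of ln T is μ + z_p·σ.
ln(330) = 5.799 and ln(1040) = 6.947; z_{0.5} = 0, z_{0.88} = 1.175.
σ = (6.947 − 5.799)/(1.175 − (0)) = 0.977.
μ = 5.799 − (0)·0.977 = 5.799.
CV = √(exp(σ²)−1) = √(exp(0.9544)−1) = 1.264.

σ ≈ 0.977, CV ≈ 1.264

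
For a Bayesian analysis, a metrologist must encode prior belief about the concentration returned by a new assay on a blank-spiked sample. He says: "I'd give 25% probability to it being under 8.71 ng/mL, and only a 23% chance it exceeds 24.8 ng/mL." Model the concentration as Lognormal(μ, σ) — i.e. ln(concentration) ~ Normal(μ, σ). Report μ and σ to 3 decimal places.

If T ~ Lognormal(μ,σ) then ln T ~ Normal(μ,σ), so the p-quantile of ln T is μ + z_p·σ.
ln(8.71) = 2.164 and ln(24.8) = 3.211; z_{0.25} = -0.6745, z_{0.77} = 0.7388.
σ = (3.211 − 2.164)/(0.7388 − (-0.6745)) = 0.740.
μ = 2.164 − (-0.6745)·0.740 = 2.664.

μ ≈ 2.664, σ ≈ 0.740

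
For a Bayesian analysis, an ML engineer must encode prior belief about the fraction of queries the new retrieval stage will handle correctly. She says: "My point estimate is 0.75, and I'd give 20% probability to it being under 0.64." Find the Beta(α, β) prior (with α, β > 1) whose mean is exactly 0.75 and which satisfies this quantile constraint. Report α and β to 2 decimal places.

With mean 0.75 fixed, write α = 0.75s, β = 0.25s where s = α+β.
Need P(θ < 0.64) = 0.2 under Beta(0.75s, 0.25s). Normal approximation: (q−m)/√(m(1−m)/s) ≈ z_{0.2} = -0.842, so s ≈ 0.75·0.25·(-0.842)²/(0.64−0.75)² = 11.0.
At s = 11.0: P(θ<0.64) ≈ 0.190. Adjusting to match 0.2 gives s ≈ 9.80.
So α = 0.75·9.80 ≈ 7.35, β = 0.25·9.80 ≈ 2.45.

α ≈ 7.35, β ≈ 2.45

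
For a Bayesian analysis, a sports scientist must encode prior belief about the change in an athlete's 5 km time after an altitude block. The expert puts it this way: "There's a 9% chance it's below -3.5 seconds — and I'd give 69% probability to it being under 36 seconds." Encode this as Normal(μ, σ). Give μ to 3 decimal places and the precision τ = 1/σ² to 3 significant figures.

For Normal(μ,σ), the p-quantile is μ + z_p·σ. Here z_{0.09} = -1.341, z_{0.69} = 0.4959.
So -3.5 = μ − 1.341σ and 36 = μ + 0.4959σ.
Subtracting: σ = (36 − -3.5)/(0.4959 − (-1.341)) = 21.507.
Then μ = -3.5 − (-1.341)·21.507 = 25.336.
Precision τ = 1/σ² = 1/21.51² = 0.00216.

μ = 25.336, τ = 0.00216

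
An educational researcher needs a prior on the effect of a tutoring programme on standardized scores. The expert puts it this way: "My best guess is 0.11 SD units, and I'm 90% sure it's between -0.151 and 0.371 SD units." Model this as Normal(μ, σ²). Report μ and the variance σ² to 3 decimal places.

μ = 0.110, σ² = 0.025

A symmetric 90% interval runs μ ± z·σ with z = 1.645.
Half-width = 0.261, so σ = 0.261/1.645 = 0.1587 and σ² = 0.025.
μ is the stated best guess, 0.110.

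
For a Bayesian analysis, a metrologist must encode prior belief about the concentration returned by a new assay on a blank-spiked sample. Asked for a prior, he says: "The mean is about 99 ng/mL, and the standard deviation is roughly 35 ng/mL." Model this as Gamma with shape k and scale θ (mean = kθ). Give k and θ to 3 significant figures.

k ≈ 8, θ ≈ 12.4

For Gamma(k, scale θ): mean = kθ, variance = kθ², so CV = 1/√k.
CV = SD/mean = 35/99 = 0.3535, hence k = 1/CV² = 8.
Then θ = mean/k = 99/8 = 12.4.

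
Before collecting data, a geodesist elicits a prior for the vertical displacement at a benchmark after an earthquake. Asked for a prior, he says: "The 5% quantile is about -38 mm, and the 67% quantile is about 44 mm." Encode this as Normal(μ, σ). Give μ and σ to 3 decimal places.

μ = 26.697, σ = 39.333

The p-quantile of Normal(μ,σ) is μ + z_p·σ, with z_{0.05} = -1.645 and z_{0.67} = 0.4399.
Eliminate σ: μ = (z₂·x₁ − z₁·x₂)/(z₂ − z₁) = (0.4399·-38 − (-1.645)·44)/2.085 = 26.697.
Then σ = (x₂ − x₁)/(z₂ − z₁) = (44 − -38)/2.085 = 39.333.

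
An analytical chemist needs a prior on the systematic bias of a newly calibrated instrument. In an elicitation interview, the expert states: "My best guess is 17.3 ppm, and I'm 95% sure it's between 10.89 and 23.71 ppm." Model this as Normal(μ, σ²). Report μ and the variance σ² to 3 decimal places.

A symmetric 95% interval runs μ ± z·σ with z = 1.96.
Half-width = 6.41, so σ = 6.41/1.96 = 3.2705 and σ² = 10.696.
μ is the stated best guess, 17.300.

μ = 17.300, σ² = 10.696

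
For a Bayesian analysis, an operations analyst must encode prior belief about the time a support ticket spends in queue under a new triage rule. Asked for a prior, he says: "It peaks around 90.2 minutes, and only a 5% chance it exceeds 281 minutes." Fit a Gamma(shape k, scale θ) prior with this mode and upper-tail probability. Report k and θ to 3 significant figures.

Gamma(k,θ) with k>1 has mode (k−1)θ, so θ = 90.2/(k−1).
Need P(X < 281) = 0.95 with θ tied to k this way. Start at k = 2, θ = 90.2: P(X<281) ≈ 0.817.
Too low — raise k to concentrate. Iterating converges to k ≈ 3.04.
Then θ = 90.2/(3.04−1) ≈ 44.2.

k ≈ 3.04, θ ≈ 44.2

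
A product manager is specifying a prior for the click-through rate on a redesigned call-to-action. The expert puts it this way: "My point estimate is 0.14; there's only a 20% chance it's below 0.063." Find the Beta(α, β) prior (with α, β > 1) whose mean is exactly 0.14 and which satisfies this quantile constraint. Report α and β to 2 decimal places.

α ≈ 2.03, β ≈ 12.46

With mean 0.14 fixed, write α = 0.14s, β = 0.86s where s = α+β.
Need P(θ < 0.063) = 0.2 under Beta(0.14s, 0.86s). Normal approximation: (q−m)/√(m(1−m)/s) ≈ z_{0.2} = -0.842, so s ≈ 0.14·0.86·(-0.842)²/(0.063−0.14)² = 14.4.
At s = 14.4: P(θ<0.063) ≈ 0.201. Adjusting to match 0.2 gives s ≈ 14.49.
So α = 0.14·14.49 ≈ 2.03, β = 0.86·14.49 ≈ 12.46.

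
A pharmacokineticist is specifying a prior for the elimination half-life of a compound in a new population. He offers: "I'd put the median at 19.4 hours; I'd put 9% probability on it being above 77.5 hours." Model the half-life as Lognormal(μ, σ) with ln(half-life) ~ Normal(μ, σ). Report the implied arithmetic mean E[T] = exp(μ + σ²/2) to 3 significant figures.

E[T] ≈ 33.1 hours

If T ~ Lognormal(μ,σ) then ln T ~ Normal(μ,σ), so the p-quantile of ln T is μ + z_p·σ.
ln(19.4) = 2.965 and ln(77.5) = 4.35; z_{0.5} = 0, z_{0.91} = 1.341.
σ = (4.35 − 2.965)/(1.341 − (0)) = 1.033.
μ = 2.965 − (0)·1.033 = 2.965.
E[T] = exp(μ + σ²/2) = exp(2.965 + 0.5335) = 33.1 hours.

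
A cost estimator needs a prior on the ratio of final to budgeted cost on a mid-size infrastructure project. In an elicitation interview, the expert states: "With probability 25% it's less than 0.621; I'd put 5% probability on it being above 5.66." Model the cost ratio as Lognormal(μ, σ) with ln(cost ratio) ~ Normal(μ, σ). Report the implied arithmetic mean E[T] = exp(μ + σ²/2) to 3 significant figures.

E[T] ≈ 1.86

If T ~ Lognormal(μ,σ) then ln T ~ Normal(μ,σ), so the p-quantile of ln T is μ + z_p·σ.
ln(0.621) = -0.4764 and ln(5.66) = 1.733; z_{0.25} = -0.6745, z_{0.95} = 1.645.
σ = (1.733 − -0.4764)/(1.645 − (-0.6745)) = 0.953.
μ = -0.4764 − (-0.6745)·0.953 = 0.166.
E[T] = exp(μ + σ²/2) = exp(0.166 + 0.4539) = 1.86.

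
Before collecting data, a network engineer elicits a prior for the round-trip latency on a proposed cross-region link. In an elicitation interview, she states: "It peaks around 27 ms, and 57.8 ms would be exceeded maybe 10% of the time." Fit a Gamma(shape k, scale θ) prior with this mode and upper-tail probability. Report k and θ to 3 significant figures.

Gamma(k,θ) with k>1 has mode (k−1)θ, so θ = 27/(k−1).
Need P(X < 57.8) = 0.9 with θ tied to k this way. Start at k = 2, θ = 27: P(X<57.8) ≈ 0.631.
Too low — raise k to concentrate. Iterating converges to k ≈ 4.32.
Then θ = 27/(4.32−1) ≈ 8.14.

k ≈ 4.32, θ ≈ 8.14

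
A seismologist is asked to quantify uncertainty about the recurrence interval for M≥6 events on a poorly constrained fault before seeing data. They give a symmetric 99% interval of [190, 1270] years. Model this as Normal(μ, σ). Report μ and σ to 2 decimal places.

μ = 730.00, σ = 209.64

A symmetric 99% interval runs μ ± z·σ with z = 2.576.
Half-width = 540, so σ = 540/2.576 = 209.64.
μ is the interval midpoint, 730.00.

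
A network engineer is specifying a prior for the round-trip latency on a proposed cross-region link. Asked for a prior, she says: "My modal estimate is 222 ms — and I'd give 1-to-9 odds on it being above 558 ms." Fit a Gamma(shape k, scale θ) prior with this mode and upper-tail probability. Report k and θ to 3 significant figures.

Gamma(k,θ) with k>1 has mode (k−1)θ, so θ = 222/(k−1).
Need P(X < 558) = 0.9 with θ tied to k this way. Start at k = 2, θ = 222: P(X<558) ≈ 0.715.
Too low — raise k to concentrate. Iterating converges to k ≈ 3.26.
Then θ = 222/(3.26−1) ≈ 98.2.

k ≈ 3.26, θ ≈ 98.2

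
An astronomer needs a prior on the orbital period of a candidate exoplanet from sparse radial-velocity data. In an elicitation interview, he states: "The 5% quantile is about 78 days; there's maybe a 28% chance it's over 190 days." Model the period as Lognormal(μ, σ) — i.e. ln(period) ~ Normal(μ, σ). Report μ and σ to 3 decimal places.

If T ~ Lognormal(μ,σ) then ln T ~ Normal(μ,σ), so the p-quantile of ln T is μ + z_p·σ.
ln(78) = 4.357 and ln(190) = 5.247; z_{0.05} = -1.645, z_{0.72} = 0.5828.
σ = (5.247 − 4.357)/(0.5828 − (-1.645)) = 0.400.
μ = 4.357 − (-1.645)·0.400 = 5.014.

μ ≈ 5.014, σ ≈ 0.400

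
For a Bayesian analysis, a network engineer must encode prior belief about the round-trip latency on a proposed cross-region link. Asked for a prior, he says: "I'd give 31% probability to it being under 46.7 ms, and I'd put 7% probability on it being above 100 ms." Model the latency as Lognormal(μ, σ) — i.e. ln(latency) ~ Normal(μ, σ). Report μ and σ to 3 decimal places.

If T ~ Lognormal(μ,σ) then ln T ~ Normal(μ,σ), so the p-quantile of ln T is μ + z_p·σ.
ln(46.7) = 3.844 and ln(100) = 4.605; z_{0.31} = -0.4959, z_{0.93} = 1.476.
σ = (4.605 − 3.844)/(1.476 − (-0.4959)) = 0.386.
μ = 3.844 − (-0.4959)·0.386 = 4.035.

μ ≈ 4.035, σ ≈ 0.386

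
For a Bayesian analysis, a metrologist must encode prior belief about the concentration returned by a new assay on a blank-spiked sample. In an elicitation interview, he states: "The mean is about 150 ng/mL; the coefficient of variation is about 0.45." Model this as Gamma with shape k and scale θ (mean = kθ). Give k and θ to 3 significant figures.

For Gamma(k, scale θ): mean = kθ, variance = kθ², so CV = 1/√k.
CV = 0.45, hence k = 1/CV² = 4.94.
Then θ = mean/k = 150/4.94 = 30.4.

k ≈ 4.94, θ ≈ 30.4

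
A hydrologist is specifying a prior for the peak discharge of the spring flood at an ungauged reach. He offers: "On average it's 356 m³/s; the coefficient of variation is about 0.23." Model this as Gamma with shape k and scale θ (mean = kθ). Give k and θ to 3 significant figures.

For Gamma(k, scale θ): mean = kθ, variance = kθ², so CV = 1/√k.
CV = 0.23, hence k = 1/CV² = 18.9.
Then θ = mean/k = 356/18.9 = 18.8.

k ≈ 18.9, θ ≈ 18.8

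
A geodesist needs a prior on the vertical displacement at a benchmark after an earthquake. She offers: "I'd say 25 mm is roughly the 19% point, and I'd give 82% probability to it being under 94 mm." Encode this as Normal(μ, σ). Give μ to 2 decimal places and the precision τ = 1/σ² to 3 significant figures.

μ = 58.78, τ = 0.000675

The p-quantile of Normal(μ,σ) is μ + z_p·σ, with z_{0.19} = -0.8779 and z_{0.82} = 0.9154.
Eliminate σ: μ = (z₂·x₁ − z₁·x₂)/(z₂ − z₁) = (0.9154·25 − (-0.8779)·94)/1.793 = 58.78.
Then σ = (x₂ − x₁)/(z₂ − z₁) = (94 − 25)/1.793 = 38.48.
Precision τ = 1/σ² = 1/38.48² = 0.000675.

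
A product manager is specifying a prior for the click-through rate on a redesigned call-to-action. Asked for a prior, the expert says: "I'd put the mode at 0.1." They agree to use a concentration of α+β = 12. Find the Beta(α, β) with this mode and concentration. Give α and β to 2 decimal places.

α = 2.00, β = 10.00

For α,β > 1 the Beta mode is (α−1)/(α+β−2). With α+β = 12, the mode is (α−1)/10.
Set (α−1)/10 = 0.1 → α = 1 + 0.1·10 = 2.00.
β = 12 − α = 10.00.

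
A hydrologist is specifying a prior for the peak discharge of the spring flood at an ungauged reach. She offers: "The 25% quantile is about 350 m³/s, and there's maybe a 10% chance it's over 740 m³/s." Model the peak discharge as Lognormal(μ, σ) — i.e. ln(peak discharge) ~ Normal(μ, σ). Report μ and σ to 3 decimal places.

μ ≈ 6.116, σ ≈ 0.383

If T ~ Lognormal(μ,σ) then ln T ~ Normal(μ,σ), so the p-quantile of ln T is μ + z_p·σ.
ln(350) = 5.858 and ln(740) = 6.607; z_{0.25} = -0.6745, z_{0.9} = 1.282.
σ = (6.607 − 5.858)/(1.282 − (-0.6745)) = 0.383.
μ = 5.858 − (-0.6745)·0.383 = 6.116.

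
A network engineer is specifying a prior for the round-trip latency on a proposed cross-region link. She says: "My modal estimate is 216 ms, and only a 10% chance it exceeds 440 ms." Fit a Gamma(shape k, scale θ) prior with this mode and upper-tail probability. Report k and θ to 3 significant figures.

k ≈ 4.79, θ ≈ 57

Gamma(k,θ) with k>1 has mode (k−1)θ, so θ = 216/(k−1).
Need P(X < 440) = 0.9 with θ tied to k this way. Start at k = 2, θ = 216: P(X<440) ≈ 0.604.
Too low — raise k to concentrate. Iterating converges to k ≈ 4.79.
Then θ = 216/(4.79−1) ≈ 57.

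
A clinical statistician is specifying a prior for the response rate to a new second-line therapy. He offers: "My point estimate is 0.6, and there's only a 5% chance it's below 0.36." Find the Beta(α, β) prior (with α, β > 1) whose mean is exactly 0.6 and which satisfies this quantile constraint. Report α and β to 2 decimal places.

With mean 0.6 fixed, write α = 0.6s, β = 0.4s where s = α+β.
Need P(θ < 0.36) = 0.05 under Beta(0.6s, 0.4s). Normal approximation: (q−m)/√(m(1−m)/s) ≈ z_{0.05} = -1.64, so s ≈ 0.6·0.4·(-1.64)²/(0.36−0.6)² = 11.3.
At s = 11.3: P(θ<0.36) ≈ 0.051. Adjusting to match 0.05 gives s ≈ 11.35.
So α = 0.6·11.35 ≈ 6.81, β = 0.4·11.35 ≈ 4.54.

α ≈ 6.81, β ≈ 4.54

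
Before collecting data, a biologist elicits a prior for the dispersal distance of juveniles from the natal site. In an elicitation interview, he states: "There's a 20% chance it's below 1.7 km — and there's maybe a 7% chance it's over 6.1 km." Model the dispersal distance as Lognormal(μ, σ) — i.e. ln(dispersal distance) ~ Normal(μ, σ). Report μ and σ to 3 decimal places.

If T ~ Lognormal(μ,σ) then ln T ~ Normal(μ,σ), so the p-quantile of ln T is μ + z_p·σ.
ln(1.7) = 0.5306 and ln(6.1) = 1.808; z_{0.2} = -0.8416, z_{0.93} = 1.476.
σ = (1.808 − 0.5306)/(1.476 − (-0.8416)) = 0.551.
μ = 0.5306 − (-0.8416)·0.551 = 0.995.

μ ≈ 0.995, σ ≈ 0.551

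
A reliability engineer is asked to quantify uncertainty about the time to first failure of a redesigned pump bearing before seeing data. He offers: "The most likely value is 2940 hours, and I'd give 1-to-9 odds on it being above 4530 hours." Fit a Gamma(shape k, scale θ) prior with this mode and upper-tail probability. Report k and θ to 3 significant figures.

k ≈ 11, θ ≈ 294

Gamma(k,θ) with k>1 has mode (k−1)θ, so θ = 2940/(k−1).
Need P(X < 4530) = 0.9 with θ tied to k this way. Start at k = 2, θ = 2940: P(X<4530) ≈ 0.456.
Too low — raise k to concentrate. Iterating converges to k ≈ 11.
Then θ = 2940/(11−1) ≈ 294.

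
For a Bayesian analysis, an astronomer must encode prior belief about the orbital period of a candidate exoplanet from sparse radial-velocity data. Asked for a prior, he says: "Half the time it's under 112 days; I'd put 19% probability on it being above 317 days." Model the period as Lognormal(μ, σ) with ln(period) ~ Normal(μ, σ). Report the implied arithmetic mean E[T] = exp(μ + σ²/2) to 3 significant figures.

If T ~ Lognormal(μ,σ) then ln T ~ Normal(μ,σ), so the p-quantile of ln T is μ + z_p·σ.
ln(112) = 4.718 and ln(317) = 5.759; z_{0.5} = 0, z_{0.81} = 0.8779.
σ = (5.759 − 4.718)/(0.8779 − (0)) = 1.185.
μ = 4.718 − (0)·1.185 = 4.718.
E[T] = exp(μ + σ²/2) = exp(4.718 + 0.7022) = 226 days.

E[T] ≈ 226 days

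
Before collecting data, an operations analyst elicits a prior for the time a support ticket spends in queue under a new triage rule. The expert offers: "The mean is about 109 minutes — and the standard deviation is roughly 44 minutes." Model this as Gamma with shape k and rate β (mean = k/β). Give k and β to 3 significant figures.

For Gamma(k, rate β): mean = k/β, variance = k/β², so CV = 1/√k.
CV = SD/mean = 44/109 = 0.4037, hence k = 1/CV² = 6.14.
Then β = k/mean = 6.14/109 = 0.0563.

k ≈ 6.14, β ≈ 0.0563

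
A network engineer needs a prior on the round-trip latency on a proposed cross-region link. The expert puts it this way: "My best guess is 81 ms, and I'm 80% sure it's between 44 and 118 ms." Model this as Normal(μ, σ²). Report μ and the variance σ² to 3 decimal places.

A symmetric 80% interval runs μ ± z·σ with z = 1.282.
Half-width = 37, so σ = 37/1.282 = 28.8713 and σ² = 833.549.
μ is the stated best guess, 81.000.

μ = 81.000, σ² = 833.549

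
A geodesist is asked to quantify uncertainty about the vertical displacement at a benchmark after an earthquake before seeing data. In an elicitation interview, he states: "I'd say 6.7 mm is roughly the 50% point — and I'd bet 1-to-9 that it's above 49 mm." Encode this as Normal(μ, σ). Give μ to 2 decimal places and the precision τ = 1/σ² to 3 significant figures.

μ = 6.70, τ = 0.000918

For Normal(μ,σ), the p-quantile is μ + z_p·σ. Here z_{0.5} = 0, z_{0.9} = 1.282.
So 6.7 = μ + 0σ and 49 = μ + 1.282σ.
Subtracting: σ = (49 − 6.7)/(1.282 − (0)) = 33.01.
Then μ = 6.7 − (0)·33.01 = 6.70.
Precision τ = 1/σ² = 1/33.01² = 0.000918.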